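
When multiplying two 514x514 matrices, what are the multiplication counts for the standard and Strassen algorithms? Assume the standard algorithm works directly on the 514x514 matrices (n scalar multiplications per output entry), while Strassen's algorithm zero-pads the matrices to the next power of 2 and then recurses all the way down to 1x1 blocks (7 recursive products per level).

Matrix multiplication for 514x514 matrices:

Strassen's algorithm requires power-of-2 dimensions. Pad 514x514 to 1024x1024 (next power of 2).

Standard algorithm: 514^3 = 135796744 multiplications
Strassen's algorithm: 7^(log2(1024)) = 7^10 = 282475249 multiplications
Difference: 135796744 - 282475249 = -146678505 (Strassen uses MORE here due to padding overhead — for small or just-over-power-of-2 n, padding can outweigh the per-level savings)

Standard: 135796744 multiplications (514^3). Strassen: 282475249 multiplications (7^10, after padding to 1024x1024). Strassen reduces 8 recursive multiplications to 7 at each level.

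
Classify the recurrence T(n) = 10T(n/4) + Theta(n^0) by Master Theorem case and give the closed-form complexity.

Master Theorem for T(n) = 10T(n/4) + O(n^0):

a = 10, b = 4, c = 0
log_b(a) = log_4(10) = 1.6610

Case 1: c = 0 < log_4(10) = 1.6610
T(n) = O(n^(log_4 10))

For T(n) = 10T(n/4) + O(n^0): log_4(10) = 1.6610. This is Case 1 of the Master Theorem (c < log_b(a), work dominated by leaves), giving O(n^(log_4 10)).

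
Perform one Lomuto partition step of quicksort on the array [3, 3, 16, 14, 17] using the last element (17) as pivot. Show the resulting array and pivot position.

Lomuto partition with pivot = 17:

Initial array: [3, 3, 16, 14, 17]

arr[0]=3 <= 17: swap with position 0, array becomes [3, 3, 16, 14, 17]
arr[1]=3 <= 17: swap with position 1, array becomes [3, 3, 16, 14, 17]
arr[2]=16 <= 17: swap with position 2, array becomes [3, 3, 16, 14, 17]
arr[3]=14 <= 17: swap with position 3, array becomes [3, 3, 16, 14, 17]

Place pivot at position 4: [3, 3, 16, 14, 17]
Pivot position: 4

After partitioning with pivot 17, the array becomes [3, 3, 16, 14, 17]. The pivot is placed at index 4. All elements to the left of the pivot are <= 17, and all elements to the right are > 17.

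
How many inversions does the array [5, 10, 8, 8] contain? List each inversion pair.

Finding inversions in [5, 10, 8, 8]:

(1, 2): arr[1]=10 > arr[2]=8
(1, 3): arr[1]=10 > arr[3]=8

Total inversions: 2

The array has 2 inversion(s): (1,2), (1,3). Each pair (i,j) satisfies i < j and arr[i] > arr[j].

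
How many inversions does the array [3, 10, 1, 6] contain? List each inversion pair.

Finding inversions in [3, 10, 1, 6]:

(0, 2): arr[0]=3 > arr[2]=1
(1, 2): arr[1]=10 > arr[2]=1
(1, 3): arr[1]=10 > arr[3]=6

Total inversions: 3

The array has 3 inversion(s): (0,2), (1,2), (1,3). Each pair (i,j) satisfies i < j and arr[i] > arr[j].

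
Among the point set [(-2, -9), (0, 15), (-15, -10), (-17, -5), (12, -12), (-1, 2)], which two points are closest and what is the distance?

Computing all pairwise distances among 6 points:

d((-2, -9), (0, 15)) = 24.0832
d((-2, -9), (-15, -10)) = 13.0384
d((-2, -9), (-17, -5)) = 15.5242
d((-2, -9), (12, -12)) = 14.3178
d((-2, -9), (-1, 2)) = 11.0454
d((0, 15), (-15, -10)) = 29.1548
d((0, 15), (-17, -5)) = 26.2488
d((0, 15), (12, -12)) = 29.5466
d((0, 15), (-1, 2)) = 13.0384
d((-15, -10), (-17, -5)) = 5.3852 <-- minimum
d((-15, -10), (12, -12)) = 27.074
d((-15, -10), (-1, 2)) = 18.4391
d((-17, -5), (12, -12)) = 29.8329
d((-17, -5), (-1, 2)) = 17.4642
d((12, -12), (-1, 2)) = 19.105

Closest pair: (-15, -10) and (-17, -5) with distance 5.3852

The closest pair is (-15, -10) and (-17, -5) with Euclidean distance 5.3852. For 6 points, brute-force pairwise comparison is shown above. For large n, the divide-and-conquer algorithm (sort by x, recurse on halves, check the dividing strip) achieves O(n log n).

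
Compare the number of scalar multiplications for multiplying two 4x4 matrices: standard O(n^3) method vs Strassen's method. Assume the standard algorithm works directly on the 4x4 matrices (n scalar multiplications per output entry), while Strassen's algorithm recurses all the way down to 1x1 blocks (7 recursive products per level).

Matrix multiplication for 4x4 matrices:

Standard algorithm: 4^3 = 64 multiplications
Strassen's algorithm: 7^(log2(4)) = 7^2 = 49 multiplications
Savings: 64 - 49 = 15 multiplications

Standard: 64 multiplications (4^3). Strassen: 49 multiplications (7^2). Strassen reduces 8 recursive multiplications to 7 at each level.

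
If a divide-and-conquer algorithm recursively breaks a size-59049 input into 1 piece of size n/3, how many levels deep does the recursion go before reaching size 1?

For divide and conquer with division factor 3:

Problem sizes at each level:
Level 0: 59049
Level 1: 19683
Level 2: 6561
Level 3: 2187
Level 4: 729
Level 5: 243
Level 6: 81
Level 7: 27
Level 8: 9
Level 9: 3
Level 10: 1

The root is level 0 and the size-1 base case is level 10 (the tree spans levels 0 through 10, i.e. 11 levels counting the root), so the depth is the number of divisions: log_3(59049) = 10

The recursion tree depth is log_3(59049) = 10. At each level, the problem size is divided by 3, so it takes 10 divisions to reduce to a base case of size 1. The algorithm makes 1 recursive call at each level.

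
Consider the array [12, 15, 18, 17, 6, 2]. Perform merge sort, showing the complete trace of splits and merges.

Merge sort trace:

Split: [12, 15, 18, 17, 6, 2] -> [12, 15, 18] and [17, 6, 2]
  Split: [12, 15, 18] -> [12] and [15, 18]
    Split: [15, 18] -> [15] and [18]
    Merge: [15] + [18] -> [15, 18]
  Merge: [12] + [15, 18] -> [12, 15, 18]
  Split: [17, 6, 2] -> [17] and [6, 2]
    Split: [6, 2] -> [6] and [2]
    Merge: [6] + [2] -> [2, 6]
  Merge: [17] + [2, 6] -> [2, 6, 17]
Merge: [12, 15, 18] + [2, 6, 17] -> [2, 6, 12, 15, 17, 18]

Final sorted array: [2, 6, 12, 15, 17, 18]

The merge sort proceeds by recursively splitting the array and merging sorted halves.
After all merges, the sorted array is [2, 6, 12, 15, 17, 18].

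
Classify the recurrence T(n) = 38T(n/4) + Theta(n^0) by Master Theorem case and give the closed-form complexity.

Master Theorem for T(n) = 38T(n/4) + O(n^0):

a = 38, b = 4, c = 0
log_b(a) = log_4(38) = 2.6240

Case 1: c = 0 < log_4(38) = 2.6240
T(n) = O(n^(log_4 38))

For T(n) = 38T(n/4) + O(n^0): log_4(38) = 2.6240. This is Case 1 of the Master Theorem (c < log_b(a), work dominated by leaves), giving O(n^(log_4 38)).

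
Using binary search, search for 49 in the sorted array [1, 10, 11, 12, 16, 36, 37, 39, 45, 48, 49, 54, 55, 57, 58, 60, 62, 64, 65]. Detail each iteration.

Binary search for 49 in [1, 10, 11, 12, 16, 36, 37, 39, 45, 48, 49, 54, 55, 57, 58, 60, 62, 64, 65]:

lo=0, hi=18, mid=9, arr[mid]=48 -> 48 < 49, search right half
lo=10, hi=18, mid=14, arr[mid]=58 -> 58 > 49, search left half
lo=10, hi=13, mid=11, arr[mid]=54 -> 54 > 49, search left half
lo=10, hi=10, mid=10, arr[mid]=49 -> Found target at index 10!

Binary search finds 49 at index 10 after 4 comparisons. The search repeatedly halves the search space by comparing with the middle element.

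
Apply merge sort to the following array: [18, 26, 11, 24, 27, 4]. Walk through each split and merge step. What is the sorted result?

Merge sort trace:

Split: [18, 26, 11, 24, 27, 4] -> [18, 26, 11] and [24, 27, 4]
  Split: [18, 26, 11] -> [18] and [26, 11]
    Split: [26, 11] -> [26] and [11]
    Merge: [26] + [11] -> [11, 26]
  Merge: [18] + [11, 26] -> [11, 18, 26]
  Split: [24, 27, 4] -> [24] and [27, 4]
    Split: [27, 4] -> [27] and [4]
    Merge: [27] + [4] -> [4, 27]
  Merge: [24] + [4, 27] -> [4, 24, 27]
Merge: [11, 18, 26] + [4, 24, 27] -> [4, 11, 18, 24, 26, 27]

Final sorted array: [4, 11, 18, 24, 26, 27]

The merge sort proceeds by recursively splitting the array and merging sorted halves.
After all merges, the sorted array is [4, 11, 18, 24, 26, 27].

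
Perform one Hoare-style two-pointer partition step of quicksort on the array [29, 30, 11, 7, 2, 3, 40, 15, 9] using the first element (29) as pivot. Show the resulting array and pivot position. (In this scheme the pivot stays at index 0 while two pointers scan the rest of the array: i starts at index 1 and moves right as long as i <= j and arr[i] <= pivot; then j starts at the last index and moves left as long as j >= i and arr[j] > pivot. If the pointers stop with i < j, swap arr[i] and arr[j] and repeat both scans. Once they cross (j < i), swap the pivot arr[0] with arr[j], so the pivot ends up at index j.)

Hoare-style two-pointer partition with pivot = 29:

Initial array: [29, 30, 11, 7, 2, 3, 40, 15, 9]

Pointers start at i = 1, j = 8.
i stops at index 1 (arr[1]=30 > 29), j stops at index 8 (arr[8]=9 <= 29): swap arr[1] and arr[8], array becomes [29, 9, 11, 7, 2, 3, 40, 15, 30]
i stops at index 6 (arr[6]=40 > 29), j stops at index 7 (arr[7]=15 <= 29): swap arr[6] and arr[7], array becomes [29, 9, 11, 7, 2, 3, 15, 40, 30]
i ends at 7, j ends at 6: the pointers have crossed (j < i), so scanning stops.

Swap pivot arr[0] with arr[6] to place pivot at position 6: [15, 9, 11, 7, 2, 3, 29, 40, 30]
Pivot position: 6

After partitioning with pivot 29, the array becomes [15, 9, 11, 7, 2, 3, 29, 40, 30]. The pivot is placed at index 6. All elements to the left of the pivot are <= 29, and all elements to the right are > 29.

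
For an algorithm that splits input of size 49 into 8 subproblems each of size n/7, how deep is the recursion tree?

For divide and conquer with division factor 7:

Problem sizes at each level:
Level 0: 49
Level 1: 7
Level 2: 1

The root is level 0 and the size-1 base case is level 2 (the tree spans levels 0 through 2, i.e. 3 levels counting the root), so the depth is the number of divisions: log_7(49) = 2

The recursion tree depth is log_7(49) = 2. At each level, the problem size is divided by 7, so it takes 2 divisions to reduce to a base case of size 1. The algorithm makes 8 recursive calls at each level.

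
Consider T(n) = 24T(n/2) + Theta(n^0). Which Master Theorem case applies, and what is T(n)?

Master Theorem for T(n) = 24T(n/2) + O(n^0):

a = 24, b = 2, c = 0
log_b(a) = log_2(24) = 4.5850

Case 1: c = 0 < log_2(24) = 4.5850
T(n) = O(n^(log_2 24))

For T(n) = 24T(n/2) + O(n^0): log_2(24) = 4.5850. This is Case 1 of the Master Theorem (c < log_b(a), work dominated by leaves), giving O(n^(log_2 24)).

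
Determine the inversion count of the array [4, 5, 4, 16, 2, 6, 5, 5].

Finding inversions in [4, 5, 4, 16, 2, 6, 5, 5]:

(0, 4): arr[0]=4 > arr[4]=2
(1, 2): arr[1]=5 > arr[2]=4
(1, 4): arr[1]=5 > arr[4]=2
(2, 4): arr[2]=4 > arr[4]=2
(3, 4): arr[3]=16 > arr[4]=2
(3, 5): arr[3]=16 > arr[5]=6
(3, 6): arr[3]=16 > arr[6]=5
(3, 7): arr[3]=16 > arr[7]=5
(5, 6): arr[5]=6 > arr[6]=5
(5, 7): arr[5]=6 > arr[7]=5

Total inversions: 10

The array has 10 inversion(s): (0,4), (1,2), (1,4), (2,4), (3,4), (3,5), (3,6), (3,7), (5,6), (5,7). Each pair (i,j) satisfies i < j and arr[i] > arr[j].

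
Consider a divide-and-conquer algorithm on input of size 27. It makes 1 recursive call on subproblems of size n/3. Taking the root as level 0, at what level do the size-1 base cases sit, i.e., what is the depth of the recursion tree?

For divide and conquer with division factor 3:

Problem sizes at each level:
Level 0: 27
Level 1: 9
Level 2: 3
Level 3: 1

The root is level 0 and the size-1 base case is level 3 (the tree spans levels 0 through 3, i.e. 4 levels counting the root), so the depth is the number of divisions: log_3(27) = 3

The recursion tree depth is log_3(27) = 3. At each level, the problem size is divided by 3, so it takes 3 divisions to reduce to a base case of size 1. The algorithm makes 1 recursive call at each level.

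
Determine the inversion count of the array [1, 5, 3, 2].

Finding inversions in [1, 5, 3, 2]:

(1, 2): arr[1]=5 > arr[2]=3
(1, 3): arr[1]=5 > arr[3]=2
(2, 3): arr[2]=3 > arr[3]=2

Total inversions: 3

The array has 3 inversion(s): (1,2), (1,3), (2,3). Each pair (i,j) satisfies i < j and arr[i] > arr[j].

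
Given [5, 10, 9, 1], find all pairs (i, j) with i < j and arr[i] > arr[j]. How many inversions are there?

Finding inversions in [5, 10, 9, 1]:

(0, 3): arr[0]=5 > arr[3]=1
(1, 2): arr[1]=10 > arr[2]=9
(1, 3): arr[1]=10 > arr[3]=1
(2, 3): arr[2]=9 > arr[3]=1

Total inversions: 4

The array has 4 inversion(s): (0,3), (1,2), (1,3), (2,3). Each pair (i,j) satisfies i < j and arr[i] > arr[j].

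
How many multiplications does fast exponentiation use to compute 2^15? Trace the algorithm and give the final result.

Computing 2^15 by squaring (build up from 2^1; each line after the first costs one multiplication):

2^1 = 2
2^2 = (2^1)^2 = 2^2 = 4
2^3 = 2 * 2^2 = 2 * 4 = 8
2^6 = (2^3)^2 = 8^2 = 64
2^7 = 2 * 2^6 = 2 * 64 = 128
2^14 = (2^7)^2 = 128^2 = 16384
2^15 = 2 * 2^14 = 2 * 16384 = 32768

Result: 32768
Multiplications needed: 6 (6 lines after 2^1)

2^15 = 32768. Using exponentiation by squaring, this requires 6 multiplications. The key idea: if the exponent is even, square the half-power; if odd, multiply by the base once.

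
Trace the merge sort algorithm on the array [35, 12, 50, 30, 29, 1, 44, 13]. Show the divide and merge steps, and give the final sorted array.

Merge sort trace:

Split: [35, 12, 50, 30, 29, 1, 44, 13] -> [35, 12, 50, 30] and [29, 1, 44, 13]
  Split: [35, 12, 50, 30] -> [35, 12] and [50, 30]
    Split: [35, 12] -> [35] and [12]
    Merge: [35] + [12] -> [12, 35]
    Split: [50, 30] -> [50] and [30]
    Merge: [50] + [30] -> [30, 50]
  Merge: [12, 35] + [30, 50] -> [12, 30, 35, 50]
  Split: [29, 1, 44, 13] -> [29, 1] and [44, 13]
    Split: [29, 1] -> [29] and [1]
    Merge: [29] + [1] -> [1, 29]
    Split: [44, 13] -> [44] and [13]
    Merge: [44] + [13] -> [13, 44]
  Merge: [1, 29] + [13, 44] -> [1, 13, 29, 44]
Merge: [12, 30, 35, 50] + [1, 13, 29, 44] -> [1, 12, 13, 29, 30, 35, 44, 50]

Final sorted array: [1, 12, 13, 29, 30, 35, 44, 50]

The merge sort proceeds by recursively splitting the array and merging sorted halves.
After all merges, the sorted array is [1, 12, 13, 29, 30, 35, 44, 50].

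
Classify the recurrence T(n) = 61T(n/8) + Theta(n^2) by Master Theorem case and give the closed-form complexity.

Master Theorem for T(n) = 61T(n/8) + O(n^2):

a = 61, b = 8, c = 2
log_b(a) = log_8(61) = 1.9769

Case 3: c = 2 > log_8(61) = 1.9769
T(n) = O(n^2) = O(n^2)

For T(n) = 61T(n/8) + O(n^2): log_8(61) = 1.9769. This is Case 3 of the Master Theorem (c > log_b(a), work dominated by root), giving O(n^2).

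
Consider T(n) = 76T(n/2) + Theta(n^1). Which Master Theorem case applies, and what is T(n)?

Master Theorem for T(n) = 76T(n/2) + O(n^1):

a = 76, b = 2, c = 1
log_b(a) = log_2(76) = 6.2479

Case 1: c = 1 < log_2(76) = 6.2479
T(n) = O(n^(log_2 76))

For T(n) = 76T(n/2) + O(n^1): log_2(76) = 6.2479. This is Case 1 of the Master Theorem (c < log_b(a), work dominated by leaves), giving O(n^(log_2 76)).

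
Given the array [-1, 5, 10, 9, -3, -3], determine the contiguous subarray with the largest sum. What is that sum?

Using Kadane's algorithm on [-1, 5, 10, 9, -3, -3]:

Scanning through the array:
Position 1 (value 5): max_ending_here = 5, max_so_far = 5
Position 2 (value 10): max_ending_here = 15, max_so_far = 15
Position 3 (value 9): max_ending_here = 24, max_so_far = 24
Position 4 (value -3): max_ending_here = 21, max_so_far = 24
Position 5 (value -3): max_ending_here = 18, max_so_far = 24

Maximum subarray: [5, 10, 9]
Maximum sum: 24

The maximum subarray is [5, 10, 9] with sum 24. This subarray runs from index 1 to index 3.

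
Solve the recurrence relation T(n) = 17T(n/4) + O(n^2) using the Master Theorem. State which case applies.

Master Theorem for T(n) = 17T(n/4) + O(n^2):

a = 17, b = 4, c = 2
log_b(a) = log_4(17) = 2.0437

Case 1: c = 2 < log_4(17) = 2.0437
T(n) = O(n^(log_4 17))

For T(n) = 17T(n/4) + O(n^2): log_4(17) = 2.0437. This is Case 1 of the Master Theorem (c < log_b(a), work dominated by leaves), giving O(n^(log_4 17)).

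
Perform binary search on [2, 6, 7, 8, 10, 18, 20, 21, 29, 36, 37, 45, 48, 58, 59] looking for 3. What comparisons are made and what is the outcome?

Binary search for 3 in [2, 6, 7, 8, 10, 18, 20, 21, 29, 36, 37, 45, 48, 58, 59]:

lo=0, hi=14, mid=7, arr[mid]=21 -> 21 > 3, search left half
lo=0, hi=6, mid=3, arr[mid]=8 -> 8 > 3, search left half
lo=0, hi=2, mid=1, arr[mid]=6 -> 6 > 3, search left half
lo=0, hi=0, mid=0, arr[mid]=2 -> 2 < 3, search right half
lo=1 > hi=0, target 3 not found

Binary search determines that 3 is not in the array after 4 comparisons. The search space was exhausted without finding the target.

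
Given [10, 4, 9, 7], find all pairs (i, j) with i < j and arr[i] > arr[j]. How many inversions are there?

Finding inversions in [10, 4, 9, 7]:

(0, 1): arr[0]=10 > arr[1]=4
(0, 2): arr[0]=10 > arr[2]=9
(0, 3): arr[0]=10 > arr[3]=7
(2, 3): arr[2]=9 > arr[3]=7

Total inversions: 4

The array has 4 inversion(s): (0,1), (0,2), (0,3), (2,3). Each pair (i,j) satisfies i < j and arr[i] > arr[j].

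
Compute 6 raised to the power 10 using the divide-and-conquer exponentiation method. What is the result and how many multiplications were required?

Computing 6^10 by squaring (build up from 6^1; each line after the first costs one multiplication):

6^1 = 6
6^2 = (6^1)^2 = 6^2 = 36
6^4 = (6^2)^2 = 36^2 = 1296
6^5 = 6 * 6^4 = 6 * 1296 = 7776
6^10 = (6^5)^2 = 7776^2 = 60466176

Result: 60466176
Multiplications needed: 4 (4 lines after 6^1)

6^10 = 60466176. Using exponentiation by squaring, this requires 4 multiplications. The key idea: if the exponent is even, square the half-power; if odd, multiply by the base once.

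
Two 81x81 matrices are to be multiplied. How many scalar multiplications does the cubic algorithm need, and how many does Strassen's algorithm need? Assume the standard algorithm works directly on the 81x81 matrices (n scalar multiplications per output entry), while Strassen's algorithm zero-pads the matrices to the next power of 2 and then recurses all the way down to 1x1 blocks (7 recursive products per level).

Matrix multiplication for 81x81 matrices:

Strassen's algorithm requires power-of-2 dimensions. Pad 81x81 to 128x128 (next power of 2).

Standard algorithm: 81^3 = 531441 multiplications
Strassen's algorithm: 7^(log2(128)) = 7^7 = 823543 multiplications
Difference: 531441 - 823543 = -292102 (Strassen uses MORE here due to padding overhead — for small or just-over-power-of-2 n, padding can outweigh the per-level savings)

Standard: 531441 multiplications (81^3). Strassen: 823543 multiplications (7^7, after padding to 128x128). Strassen reduces 8 recursive multiplications to 7 at each level.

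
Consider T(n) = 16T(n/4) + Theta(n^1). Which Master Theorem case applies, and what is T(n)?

Master Theorem for T(n) = 16T(n/4) + O(n^1):

a = 16, b = 4, c = 1
log_b(a) = log_4(16) = 2.0000

Case 1: c = 1 < log_4(16) = 2.0000
T(n) = O(n^(log_4 16)) = O(n^2)

For T(n) = 16T(n/4) + O(n^1): log_4(16) = 2.0000. This is Case 1 of the Master Theorem (c < log_b(a), work dominated by leaves), giving O(n^2).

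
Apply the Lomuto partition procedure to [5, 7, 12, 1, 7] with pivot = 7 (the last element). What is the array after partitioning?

Lomuto partition with pivot = 7:

Initial array: [5, 7, 12, 1, 7]

arr[0]=5 <= 7: swap with position 0, array becomes [5, 7, 12, 1, 7]
arr[1]=7 <= 7: swap with position 1, array becomes [5, 7, 12, 1, 7]
arr[2]=12 > 7: no swap
arr[3]=1 <= 7: swap with position 2, array becomes [5, 7, 1, 12, 7]

Place pivot at position 3: [5, 7, 1, 7, 12]
Pivot position: 3

After partitioning with pivot 7, the array becomes [5, 7, 1, 7, 12]. The pivot is placed at index 3. All elements to the left of the pivot are <= 7, and all elements to the right are > 7.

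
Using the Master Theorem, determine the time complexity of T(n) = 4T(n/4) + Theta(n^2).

Master Theorem for T(n) = 4T(n/4) + O(n^2):

a = 4, b = 4, c = 2
log_b(a) = log_4(4) = 1.0000

Case 3: c = 2 > log_4(4) = 1.0000
T(n) = O(n^2) = O(n^2)

For T(n) = 4T(n/4) + O(n^2): log_4(4) = 1.0000. This is Case 3 of the Master Theorem (c > log_b(a), work dominated by root), giving O(n^2).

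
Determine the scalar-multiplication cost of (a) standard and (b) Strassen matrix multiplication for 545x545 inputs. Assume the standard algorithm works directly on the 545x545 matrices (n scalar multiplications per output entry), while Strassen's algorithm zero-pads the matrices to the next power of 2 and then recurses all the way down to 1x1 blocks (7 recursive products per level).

Matrix multiplication for 545x545 matrices:

Strassen's algorithm requires power-of-2 dimensions. Pad 545x545 to 1024x1024 (next power of 2).

Standard algorithm: 545^3 = 161878625 multiplications
Strassen's algorithm: 7^(log2(1024)) = 7^10 = 282475249 multiplications
Difference: 161878625 - 282475249 = -120596624 (Strassen uses MORE here due to padding overhead — for small or just-over-power-of-2 n, padding can outweigh the per-level savings)

Standard: 161878625 multiplications (545^3). Strassen: 282475249 multiplications (7^10, after padding to 1024x1024). Strassen reduces 8 recursive multiplications to 7 at each level.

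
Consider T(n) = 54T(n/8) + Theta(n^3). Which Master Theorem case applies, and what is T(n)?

Master Theorem for T(n) = 54T(n/8) + O(n^3):

a = 54, b = 8, c = 3
log_b(a) = log_8(54) = 1.9183

Case 3: c = 3 > log_8(54) = 1.9183
T(n) = O(n^3) = O(n^3)

For T(n) = 54T(n/8) + O(n^3): log_8(54) = 1.9183. This is Case 3 of the Master Theorem (c > log_b(a), work dominated by root), giving O(n^3).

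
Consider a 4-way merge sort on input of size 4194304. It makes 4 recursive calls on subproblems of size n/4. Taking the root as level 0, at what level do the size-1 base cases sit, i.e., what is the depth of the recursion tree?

For divide and conquer with division factor 4:

Problem sizes at each level:
Level 0: 4194304
Level 1: 1048576
Level 2: 262144
Level 3: 65536
Level 4: 16384
Level 5: 4096
Level 6: 1024
Level 7: 256
Level 8: 64
Level 9: 16
Level 10: 4
Level 11: 1

The root is level 0 and the size-1 base case is level 11 (the tree spans levels 0 through 11, i.e. 12 levels counting the root), so the depth is the number of divisions: log_4(4194304) = 11

The recursion tree depth is log_4(4194304) = 11. At each level, the problem size is divided by 4, so it takes 11 divisions to reduce to a base case of size 1. The algorithm makes 4 recursive calls at each level.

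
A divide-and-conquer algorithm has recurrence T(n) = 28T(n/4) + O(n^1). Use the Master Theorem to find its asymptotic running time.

Master Theorem for T(n) = 28T(n/4) + O(n^1):

a = 28, b = 4, c = 1
log_b(a) = log_4(28) = 2.4037

Case 1: c = 1 < log_4(28) = 2.4037
T(n) = O(n^(log_4 28))

For T(n) = 28T(n/4) + O(n^1): log_4(28) = 2.4037. This is Case 1 of the Master Theorem (c < log_b(a), work dominated by leaves), giving O(n^(log_4 28)).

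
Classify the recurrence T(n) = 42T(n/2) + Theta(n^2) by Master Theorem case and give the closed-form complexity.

Master Theorem for T(n) = 42T(n/2) + O(n^2):

a = 42, b = 2, c = 2
log_b(a) = log_2(42) = 5.3923

Case 1: c = 2 < log_2(42) = 5.3923
T(n) = O(n^(log_2 42))

For T(n) = 42T(n/2) + O(n^2): log_2(42) = 5.3923. This is Case 1 of the Master Theorem (c < log_b(a), work dominated by leaves), giving O(n^(log_2 42)).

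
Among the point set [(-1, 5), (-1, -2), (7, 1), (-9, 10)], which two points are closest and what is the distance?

Computing all pairwise distances among 4 points:

d((-1, 5), (-1, -2)) = 7.0 <-- minimum
d((-1, 5), (7, 1)) = 8.9443
d((-1, 5), (-9, 10)) = 9.434
d((-1, -2), (7, 1)) = 8.544
d((-1, -2), (-9, 10)) = 14.4222
d((7, 1), (-9, 10)) = 18.3576

Closest pair: (-1, 5) and (-1, -2) with distance 7.0

The closest pair is (-1, 5) and (-1, -2) with Euclidean distance 7.0. For 4 points, brute-force pairwise comparison is shown above. For large n, the divide-and-conquer algorithm (sort by x, recurse on halves, check the dividing strip) achieves O(n log n).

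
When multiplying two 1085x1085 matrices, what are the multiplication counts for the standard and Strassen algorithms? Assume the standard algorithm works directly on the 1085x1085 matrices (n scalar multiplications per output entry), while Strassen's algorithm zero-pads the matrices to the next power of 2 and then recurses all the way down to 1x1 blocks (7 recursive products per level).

Matrix multiplication for 1085x1085 matrices:

Strassen's algorithm requires power-of-2 dimensions. Pad 1085x1085 to 2048x2048 (next power of 2).

Standard algorithm: 1085^3 = 1277289125 multiplications
Strassen's algorithm: 7^(log2(2048)) = 7^11 = 1977326743 multiplications
Difference: 1277289125 - 1977326743 = -700037618 (Strassen uses MORE here due to padding overhead — for small or just-over-power-of-2 n, padding can outweigh the per-level savings)

Standard: 1277289125 multiplications (1085^3). Strassen: 1977326743 multiplications (7^11, after padding to 2048x2048). Strassen reduces 8 recursive multiplications to 7 at each level.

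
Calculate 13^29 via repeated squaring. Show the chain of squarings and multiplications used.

Computing 13^29 by squaring (build up from 13^1; each line after the first costs one multiplication):

13^1 = 13
13^2 = (13^1)^2 = 13^2 = 169
13^3 = 13 * 13^2 = 13 * 169 = 2197
13^6 = (13^3)^2 = 2197^2 = 4826809
13^7 = 13 * 13^6 = 13 * 4826809 = 62748517
13^14 = (13^7)^2 = 62748517^2 = 3937376385699289
13^28 = (13^14)^2 = 3937376385699289^2 = 15502932802662396215269535105521
13^29 = 13 * 13^28 = 13 * 15502932802662396215269535105521 = 201538126434611150798503956371773

Result: 201538126434611150798503956371773
Multiplications needed: 7 (7 lines after 13^1)

13^29 = 201538126434611150798503956371773. Using exponentiation by squaring, this requires 7 multiplications. The key idea: if the exponent is even, square the half-power; if odd, multiply by the base once.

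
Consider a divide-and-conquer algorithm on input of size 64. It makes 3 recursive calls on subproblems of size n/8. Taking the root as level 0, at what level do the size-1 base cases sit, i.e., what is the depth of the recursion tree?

For divide and conquer with division factor 8:

Problem sizes at each level:
Level 0: 64
Level 1: 8
Level 2: 1

The root is level 0 and the size-1 base case is level 2 (the tree spans levels 0 through 2, i.e. 3 levels counting the root), so the depth is the number of divisions: log_8(64) = 2

The recursion tree depth is log_8(64) = 2. At each level, the problem size is divided by 8, so it takes 2 divisions to reduce to a base case of size 1. The algorithm makes 3 recursive calls at each level.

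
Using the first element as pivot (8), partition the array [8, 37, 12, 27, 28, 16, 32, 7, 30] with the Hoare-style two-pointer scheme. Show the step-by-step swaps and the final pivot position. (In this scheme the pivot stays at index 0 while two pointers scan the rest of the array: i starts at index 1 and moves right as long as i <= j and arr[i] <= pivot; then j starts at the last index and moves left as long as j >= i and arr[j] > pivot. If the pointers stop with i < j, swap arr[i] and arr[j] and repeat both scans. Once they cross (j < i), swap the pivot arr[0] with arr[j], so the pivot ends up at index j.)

Hoare-style two-pointer partition with pivot = 8:

Initial array: [8, 37, 12, 27, 28, 16, 32, 7, 30]

Pointers start at i = 1, j = 8.
i stops at index 1 (arr[1]=37 > 8), j stops at index 7 (arr[7]=7 <= 8): swap arr[1] and arr[7], array becomes [8, 7, 12, 27, 28, 16, 32, 37, 30]
i ends at 2, j ends at 1: the pointers have crossed (j < i), so scanning stops.

Swap pivot arr[0] with arr[1] to place pivot at position 1: [7, 8, 12, 27, 28, 16, 32, 37, 30]
Pivot position: 1

After partitioning with pivot 8, the array becomes [7, 8, 12, 27, 28, 16, 32, 37, 30]. The pivot is placed at index 1. All elements to the left of the pivot are <= 8, and all elements to the right are > 8.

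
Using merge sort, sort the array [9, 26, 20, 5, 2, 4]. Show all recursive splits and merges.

Merge sort trace:

Split: [9, 26, 20, 5, 2, 4] -> [9, 26, 20] and [5, 2, 4]
  Split: [9, 26, 20] -> [9] and [26, 20]
    Split: [26, 20] -> [26] and [20]
    Merge: [26] + [20] -> [20, 26]
  Merge: [9] + [20, 26] -> [9, 20, 26]
  Split: [5, 2, 4] -> [5] and [2, 4]
    Split: [2, 4] -> [2] and [4]
    Merge: [2] + [4] -> [2, 4]
  Merge: [5] + [2, 4] -> [2, 4, 5]
Merge: [9, 20, 26] + [2, 4, 5] -> [2, 4, 5, 9, 20, 26]

Final sorted array: [2, 4, 5, 9, 20, 26]

The merge sort proceeds by recursively splitting the array and merging sorted halves.
After all merges, the sorted array is [2, 4, 5, 9, 20, 26].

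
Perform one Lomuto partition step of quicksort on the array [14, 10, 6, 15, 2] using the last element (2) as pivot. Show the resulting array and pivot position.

Lomuto partition with pivot = 2:

Initial array: [14, 10, 6, 15, 2]

arr[0]=14 > 2: no swap
arr[1]=10 > 2: no swap
arr[2]=6 > 2: no swap
arr[3]=15 > 2: no swap

Place pivot at position 0: [2, 10, 6, 15, 14]
Pivot position: 0

After partitioning with pivot 2, the array becomes [2, 10, 6, 15, 14]. The pivot is placed at index 0. All elements to the left of the pivot are <= 2, and all elements to the right are > 2.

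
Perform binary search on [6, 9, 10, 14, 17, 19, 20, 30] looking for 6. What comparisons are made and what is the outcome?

Binary search for 6 in [6, 9, 10, 14, 17, 19, 20, 30]:

lo=0, hi=7, mid=3, arr[mid]=14 -> 14 > 6, search left half
lo=0, hi=2, mid=1, arr[mid]=9 -> 9 > 6, search left half
lo=0, hi=0, mid=0, arr[mid]=6 -> Found target at index 0!

Binary search finds 6 at index 0 after 3 comparisons. The search repeatedly halves the search space by comparing with the middle element.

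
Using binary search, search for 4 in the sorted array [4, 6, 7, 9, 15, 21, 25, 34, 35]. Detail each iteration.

Binary search for 4 in [4, 6, 7, 9, 15, 21, 25, 34, 35]:

lo=0, hi=8, mid=4, arr[mid]=15 -> 15 > 4, search left half
lo=0, hi=3, mid=1, arr[mid]=6 -> 6 > 4, search left half
lo=0, hi=0, mid=0, arr[mid]=4 -> Found target at index 0!

Binary search finds 4 at index 0 after 3 comparisons. The search repeatedly halves the search space by comparing with the middle element.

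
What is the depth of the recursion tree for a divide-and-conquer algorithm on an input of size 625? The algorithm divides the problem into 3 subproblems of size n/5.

For divide and conquer with division factor 5:

Problem sizes at each level:
Level 0: 625
Level 1: 125
Level 2: 25
Level 3: 5
Level 4: 1

The root is level 0 and the size-1 base case is level 4 (the tree spans levels 0 through 4, i.e. 5 levels counting the root), so the depth is the number of divisions: log_5(625) = 4

The recursion tree depth is log_5(625) = 4. At each level, the problem size is divided by 5, so it takes 4 divisions to reduce to a base case of size 1. The algorithm makes 3 recursive calls at each level.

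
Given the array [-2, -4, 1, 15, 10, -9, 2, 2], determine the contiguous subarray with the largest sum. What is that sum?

Using Kadane's algorithm on [-2, -4, 1, 15, 10, -9, 2, 2]:

Scanning through the array:
Position 1 (value -4): max_ending_here = -4, max_so_far = -2
Position 2 (value 1): max_ending_here = 1, max_so_far = 1
Position 3 (value 15): max_ending_here = 16, max_so_far = 16
Position 4 (value 10): max_ending_here = 26, max_so_far = 26
Position 5 (value -9): max_ending_here = 17, max_so_far = 26
Position 6 (value 2): max_ending_here = 19, max_so_far = 26
Position 7 (value 2): max_ending_here = 21, max_so_far = 26

Maximum subarray: [1, 15, 10]
Maximum sum: 26

The maximum subarray is [1, 15, 10] with sum 26. This subarray runs from index 2 to index 4.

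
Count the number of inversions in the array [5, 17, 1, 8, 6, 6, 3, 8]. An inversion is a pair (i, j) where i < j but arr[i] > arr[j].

Finding inversions in [5, 17, 1, 8, 6, 6, 3, 8]:

(0, 2): arr[0]=5 > arr[2]=1
(0, 6): arr[0]=5 > arr[6]=3
(1, 2): arr[1]=17 > arr[2]=1
(1, 3): arr[1]=17 > arr[3]=8
(1, 4): arr[1]=17 > arr[4]=6
(1, 5): arr[1]=17 > arr[5]=6
(1, 6): arr[1]=17 > arr[6]=3
(1, 7): arr[1]=17 > arr[7]=8
(3, 4): arr[3]=8 > arr[4]=6
(3, 5): arr[3]=8 > arr[5]=6
(3, 6): arr[3]=8 > arr[6]=3
(4, 6): arr[4]=6 > arr[6]=3
(5, 6): arr[5]=6 > arr[6]=3

Total inversions: 13

The array has 13 inversion(s): (0,2), (0,6), (1,2), (1,3), (1,4), (1,5), (1,6), (1,7), (3,4), (3,5), (3,6), (4,6), (5,6). Each pair (i,j) satisfies i < j and arr[i] > arr[j].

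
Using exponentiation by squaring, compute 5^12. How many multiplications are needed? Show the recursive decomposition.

Computing 5^12 by squaring (build up from 5^1; each line after the first costs one multiplication):

5^1 = 5
5^2 = (5^1)^2 = 5^2 = 25
5^3 = 5 * 5^2 = 5 * 25 = 125
5^6 = (5^3)^2 = 125^2 = 15625
5^12 = (5^6)^2 = 15625^2 = 244140625

Result: 244140625
Multiplications needed: 4 (4 lines after 5^1)

5^12 = 244140625. Using exponentiation by squaring, this requires 4 multiplications. The key idea: if the exponent is even, square the half-power; if odd, multiply by the base once.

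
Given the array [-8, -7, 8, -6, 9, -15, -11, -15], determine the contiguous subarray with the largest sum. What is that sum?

Using Kadane's algorithm on [-8, -7, 8, -6, 9, -15, -11, -15]:

Scanning through the array:
Position 1 (value -7): max_ending_here = -7, max_so_far = -7
Position 2 (value 8): max_ending_here = 8, max_so_far = 8
Position 3 (value -6): max_ending_here = 2, max_so_far = 8
Position 4 (value 9): max_ending_here = 11, max_so_far = 11
Position 5 (value -15): max_ending_here = -4, max_so_far = 11
Position 6 (value -11): max_ending_here = -11, max_so_far = 11
Position 7 (value -15): max_ending_here = -15, max_so_far = 11

Maximum subarray: [8, -6, 9]
Maximum sum: 11

The maximum subarray is [8, -6, 9] with sum 11. This subarray runs from index 2 to index 4.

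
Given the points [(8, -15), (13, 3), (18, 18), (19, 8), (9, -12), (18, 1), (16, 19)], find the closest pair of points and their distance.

Computing all pairwise distances among 7 points:

d((8, -15), (13, 3)) = 18.6815
d((8, -15), (18, 18)) = 34.4819
d((8, -15), (19, 8)) = 25.4951
d((8, -15), (9, -12)) = 3.1623
d((8, -15), (18, 1)) = 18.868
d((8, -15), (16, 19)) = 34.9285
d((13, 3), (18, 18)) = 15.8114
d((13, 3), (19, 8)) = 7.8102
d((13, 3), (9, -12)) = 15.5242
d((13, 3), (18, 1)) = 5.3852
d((13, 3), (16, 19)) = 16.2788
d((18, 18), (19, 8)) = 10.0499
d((18, 18), (9, -12)) = 31.3209
d((18, 18), (18, 1)) = 17.0
d((18, 18), (16, 19)) = 2.2361 <-- minimum
d((19, 8), (9, -12)) = 22.3607
d((19, 8), (18, 1)) = 7.0711
d((19, 8), (16, 19)) = 11.4018
d((9, -12), (18, 1)) = 15.8114
d((9, -12), (16, 19)) = 31.7805
d((18, 1), (16, 19)) = 18.1108

Closest pair: (18, 18) and (16, 19) with distance 2.2361

The closest pair is (18, 18) and (16, 19) with Euclidean distance 2.2361. For 7 points, brute-force pairwise comparison is shown above. For large n, the divide-and-conquer algorithm (sort by x, recurse on halves, check the dividing strip) achieves O(n log n).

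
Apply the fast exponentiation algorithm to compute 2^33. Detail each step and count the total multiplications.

Computing 2^33 by squaring (build up from 2^1; each line after the first costs one multiplication):

2^1 = 2
2^2 = (2^1)^2 = 2^2 = 4
2^4 = (2^2)^2 = 4^2 = 16
2^8 = (2^4)^2 = 16^2 = 256
2^16 = (2^8)^2 = 256^2 = 65536
2^32 = (2^16)^2 = 65536^2 = 4294967296
2^33 = 2 * 2^32 = 2 * 4294967296 = 8589934592

Result: 8589934592
Multiplications needed: 6 (6 lines after 2^1)

2^33 = 8589934592. Using exponentiation by squaring, this requires 6 multiplications. The key idea: if the exponent is even, square the half-power; if odd, multiply by the base once.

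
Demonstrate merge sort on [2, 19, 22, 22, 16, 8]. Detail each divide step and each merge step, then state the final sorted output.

Merge sort trace:

Split: [2, 19, 22, 22, 16, 8] -> [2, 19, 22] and [22, 16, 8]
  Split: [2, 19, 22] -> [2] and [19, 22]
    Split: [19, 22] -> [19] and [22]
    Merge: [19] + [22] -> [19, 22]
  Merge: [2] + [19, 22] -> [2, 19, 22]
  Split: [22, 16, 8] -> [22] and [16, 8]
    Split: [16, 8] -> [16] and [8]
    Merge: [16] + [8] -> [8, 16]
  Merge: [22] + [8, 16] -> [8, 16, 22]
Merge: [2, 19, 22] + [8, 16, 22] -> [2, 8, 16, 19, 22, 22]

Final sorted array: [2, 8, 16, 19, 22, 22]

The merge sort proceeds by recursively splitting the array and merging sorted halves.
After all merges, the sorted array is [2, 8, 16, 19, 22, 22].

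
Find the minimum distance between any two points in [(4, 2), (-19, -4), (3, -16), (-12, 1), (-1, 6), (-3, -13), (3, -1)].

Computing all pairwise distances among 7 points:

d((4, 2), (-19, -4)) = 23.7697
d((4, 2), (3, -16)) = 18.0278
d((4, 2), (-12, 1)) = 16.0312
d((4, 2), (-1, 6)) = 6.4031
d((4, 2), (-3, -13)) = 16.5529
d((4, 2), (3, -1)) = 3.1623 <-- minimum
d((-19, -4), (3, -16)) = 25.0599
d((-19, -4), (-12, 1)) = 8.6023
d((-19, -4), (-1, 6)) = 20.5913
d((-19, -4), (-3, -13)) = 18.3576
d((-19, -4), (3, -1)) = 22.2036
d((3, -16), (-12, 1)) = 22.6716
d((3, -16), (-1, 6)) = 22.3607
d((3, -16), (-3, -13)) = 6.7082
d((3, -16), (3, -1)) = 15.0
d((-12, 1), (-1, 6)) = 12.083
d((-12, 1), (-3, -13)) = 16.6433
d((-12, 1), (3, -1)) = 15.1327
d((-1, 6), (-3, -13)) = 19.105
d((-1, 6), (3, -1)) = 8.0623
d((-3, -13), (3, -1)) = 13.4164

Closest pair: (4, 2) and (3, -1) with distance 3.1623

The closest pair is (4, 2) and (3, -1) with Euclidean distance 3.1623. For 7 points, brute-force pairwise comparison is shown above. For large n, the divide-and-conquer algorithm (sort by x, recurse on halves, check the dividing strip) achieves O(n log n).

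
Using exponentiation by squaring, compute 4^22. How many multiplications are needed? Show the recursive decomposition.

Computing 4^22 by squaring (build up from 4^1; each line after the first costs one multiplication):

4^1 = 4
4^2 = (4^1)^2 = 4^2 = 16
4^4 = (4^2)^2 = 16^2 = 256
4^5 = 4 * 4^4 = 4 * 256 = 1024
4^10 = (4^5)^2 = 1024^2 = 1048576
4^11 = 4 * 4^10 = 4 * 1048576 = 4194304
4^22 = (4^11)^2 = 4194304^2 = 17592186044416

Result: 17592186044416
Multiplications needed: 6 (6 lines after 4^1)

4^22 = 17592186044416. Using exponentiation by squaring, this requires 6 multiplications. The key idea: if the exponent is even, square the half-power; if odd, multiply by the base once.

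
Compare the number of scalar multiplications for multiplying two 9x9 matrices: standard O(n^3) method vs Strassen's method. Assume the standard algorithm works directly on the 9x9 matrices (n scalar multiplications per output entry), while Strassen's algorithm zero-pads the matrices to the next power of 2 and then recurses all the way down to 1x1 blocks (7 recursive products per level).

Matrix multiplication for 9x9 matrices:

Strassen's algorithm requires power-of-2 dimensions. Pad 9x9 to 16x16 (next power of 2).

Standard algorithm: 9^3 = 729 multiplications
Strassen's algorithm: 7^(log2(16)) = 7^4 = 2401 multiplications
Difference: 729 - 2401 = -1672 (Strassen uses MORE here due to padding overhead — for small or just-over-power-of-2 n, padding can outweigh the per-level savings)

Standard: 729 multiplications (9^3). Strassen: 2401 multiplications (7^4, after padding to 16x16). Strassen reduces 8 recursive multiplications to 7 at each level.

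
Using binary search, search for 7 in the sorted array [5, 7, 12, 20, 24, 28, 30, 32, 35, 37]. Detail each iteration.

Binary search for 7 in [5, 7, 12, 20, 24, 28, 30, 32, 35, 37]:

lo=0, hi=9, mid=4, arr[mid]=24 -> 24 > 7, search left half
lo=0, hi=3, mid=1, arr[mid]=7 -> Found target at index 1!

Binary search finds 7 at index 1 after 2 comparisons. The search repeatedly halves the search space by comparing with the middle element.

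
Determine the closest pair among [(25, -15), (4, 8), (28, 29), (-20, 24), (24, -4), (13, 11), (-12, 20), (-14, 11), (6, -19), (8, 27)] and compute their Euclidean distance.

Computing all pairwise distances among 10 points:

d((25, -15), (4, 8)) = 31.1448
d((25, -15), (28, 29)) = 44.1022
d((25, -15), (-20, 24)) = 59.5483
d((25, -15), (24, -4)) = 11.0454
d((25, -15), (13, 11)) = 28.6356
d((25, -15), (-12, 20)) = 50.9313
d((25, -15), (-14, 11)) = 46.8722
d((25, -15), (6, -19)) = 19.4165
d((25, -15), (8, 27)) = 45.31
d((4, 8), (28, 29)) = 31.8904
d((4, 8), (-20, 24)) = 28.8444
d((4, 8), (24, -4)) = 23.3238
d((4, 8), (13, 11)) = 9.4868
d((4, 8), (-12, 20)) = 20.0
d((4, 8), (-14, 11)) = 18.2483
d((4, 8), (6, -19)) = 27.074
d((4, 8), (8, 27)) = 19.4165
d((28, 29), (-20, 24)) = 48.2597
d((28, 29), (24, -4)) = 33.2415
d((28, 29), (13, 11)) = 23.4307
d((28, 29), (-12, 20)) = 41.0
d((28, 29), (-14, 11)) = 45.6946
d((28, 29), (6, -19)) = 52.8015
d((28, 29), (8, 27)) = 20.0998
d((-20, 24), (24, -4)) = 52.1536
d((-20, 24), (13, 11)) = 35.4683
d((-20, 24), (-12, 20)) = 8.9443 <-- minimum
d((-20, 24), (-14, 11)) = 14.3178
d((-20, 24), (6, -19)) = 50.2494
d((-20, 24), (8, 27)) = 28.1603
d((24, -4), (13, 11)) = 18.6011
d((24, -4), (-12, 20)) = 43.2666
d((24, -4), (-14, 11)) = 40.8534
d((24, -4), (6, -19)) = 23.4307
d((24, -4), (8, 27)) = 34.8855
d((13, 11), (-12, 20)) = 26.5707
d((13, 11), (-14, 11)) = 27.0
d((13, 11), (6, -19)) = 30.8058
d((13, 11), (8, 27)) = 16.7631
d((-12, 20), (-14, 11)) = 9.2195
d((-12, 20), (6, -19)) = 42.9535
d((-12, 20), (8, 27)) = 21.1896
d((-14, 11), (6, -19)) = 36.0555
d((-14, 11), (8, 27)) = 27.2029
d((6, -19), (8, 27)) = 46.0435

Closest pair: (-20, 24) and (-12, 20) with distance 8.9443

The closest pair is (-20, 24) and (-12, 20) with Euclidean distance 8.9443. For 10 points, brute-force pairwise comparison is shown above. For large n, the divide-and-conquer algorithm (sort by x, recurse on halves, check the dividing strip) achieves O(n log n).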